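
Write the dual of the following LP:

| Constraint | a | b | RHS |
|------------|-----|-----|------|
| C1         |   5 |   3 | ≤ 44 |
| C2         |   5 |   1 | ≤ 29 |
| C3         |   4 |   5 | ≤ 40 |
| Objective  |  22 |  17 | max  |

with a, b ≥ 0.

Primal max cᵀx s.t. Ax ≤ b, x ≥ 0  →  Dual min bᵀy s.t. Aᵀy ≥ c, y ≥ 0.

Minimize: z = 44y1 + 29y2 + 40y3

Subject to:
  5y1 + 5y2 + 4y3 ≥ 22
  3y1 + y2 + 5y3 ≥ 17
  y1, y2, y3 ≥ 0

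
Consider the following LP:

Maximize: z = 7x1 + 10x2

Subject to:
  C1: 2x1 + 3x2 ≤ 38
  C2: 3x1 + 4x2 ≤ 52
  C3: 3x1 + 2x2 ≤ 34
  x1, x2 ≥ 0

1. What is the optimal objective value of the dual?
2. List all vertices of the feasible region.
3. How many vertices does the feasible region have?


1. 128
2. (0, 0), (11.33, 0), (5.333, 9), (4, 10), (0, 12.67)
3. 5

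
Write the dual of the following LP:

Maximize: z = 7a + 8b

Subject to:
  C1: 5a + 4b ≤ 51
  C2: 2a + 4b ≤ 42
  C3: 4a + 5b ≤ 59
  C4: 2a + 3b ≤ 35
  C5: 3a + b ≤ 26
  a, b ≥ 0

Primal max cᵀx s.t. Ax ≤ b, x ≥ 0  →  Dual min bᵀy s.t. Aᵀy ≥ c, y ≥ 0.

Minimize: z = 51y1 + 42y2 + 59y3 + 35y4 + 26y5

Subject to:
  5y1 + 2y2 + 4y3 + 2y4 + 3y5 ≥ 7
  4y1 + 4y2 + 5y3 + 3y4 + y5 ≥ 8
  y1, y2, y3, y4, y5 ≥ 0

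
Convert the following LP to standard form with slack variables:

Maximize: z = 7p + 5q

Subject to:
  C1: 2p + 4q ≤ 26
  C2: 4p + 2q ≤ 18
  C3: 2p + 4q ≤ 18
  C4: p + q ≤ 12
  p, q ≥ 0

max z = 7p + 5q

s.t.
  2p + 4q + s1 = 26
  4p + 2q + s2 = 18
  2p + 4q + s3 = 18
  p + q + s4 = 12
  p, q, s1, s2, s3, s4 ≥ 0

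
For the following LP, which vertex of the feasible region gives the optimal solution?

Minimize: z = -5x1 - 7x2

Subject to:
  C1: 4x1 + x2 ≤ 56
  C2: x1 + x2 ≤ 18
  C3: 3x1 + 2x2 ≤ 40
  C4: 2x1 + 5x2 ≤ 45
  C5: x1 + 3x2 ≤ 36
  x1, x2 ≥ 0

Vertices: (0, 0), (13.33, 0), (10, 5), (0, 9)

Evaluate the objective at each vertex of the feasible region:
  z(0, 0) = 0
  z(13.33, 0) = -66.67
  z(10, 5) = -85  ←
  z(0, 9) = -63
The minimum is at x1 = 10, x2 = 5.

(10, 5)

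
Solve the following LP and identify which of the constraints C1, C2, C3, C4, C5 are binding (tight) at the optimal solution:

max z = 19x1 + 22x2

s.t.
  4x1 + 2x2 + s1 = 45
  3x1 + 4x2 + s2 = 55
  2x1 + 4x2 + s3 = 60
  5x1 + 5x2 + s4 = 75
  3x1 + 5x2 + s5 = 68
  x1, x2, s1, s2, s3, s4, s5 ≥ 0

At x1 = 5, x2 = 10, compute slack b - a·x for each constraint:
  C1: 45 − 40 = 5  (slack)
  C2: 55 − 55 = 0  (binding)
  C3: 60 − 50 = 10  (slack)
  C4: 75 − 75 = 0  (binding)
  C5: 68 − 65 = 3  (slack)

Optimal: x1 = 5, x2 = 10
Binding: C2, C4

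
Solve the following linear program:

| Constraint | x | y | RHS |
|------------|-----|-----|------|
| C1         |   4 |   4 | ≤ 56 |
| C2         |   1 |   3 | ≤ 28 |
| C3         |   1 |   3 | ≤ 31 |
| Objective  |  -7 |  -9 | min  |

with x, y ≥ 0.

Evaluate the objective at each vertex of the feasible region:
  z(0, 0) = 0
  z(14, 0) = -98
  z(7, 7) = -112  ←
  z(0, 9.333) = -84
The minimum is at x = 7, y = 7.

x = 7, y = 7, z = -112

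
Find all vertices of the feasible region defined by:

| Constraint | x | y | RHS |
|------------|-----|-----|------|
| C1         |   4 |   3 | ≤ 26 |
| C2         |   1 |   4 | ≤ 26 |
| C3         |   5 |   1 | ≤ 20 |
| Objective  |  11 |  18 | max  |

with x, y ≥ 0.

(0, 0), (4, 0), (3.091, 4.545), (2, 6), (0, 6.5)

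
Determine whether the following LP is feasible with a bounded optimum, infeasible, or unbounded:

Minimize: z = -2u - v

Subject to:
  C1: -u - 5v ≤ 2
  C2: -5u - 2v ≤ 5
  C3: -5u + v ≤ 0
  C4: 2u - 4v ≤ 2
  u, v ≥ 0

Unbounded (objective can decrease without bound)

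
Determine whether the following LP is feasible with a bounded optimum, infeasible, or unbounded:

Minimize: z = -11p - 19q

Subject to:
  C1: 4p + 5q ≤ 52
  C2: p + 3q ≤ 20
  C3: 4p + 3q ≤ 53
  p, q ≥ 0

Feasible with a bounded optimal solution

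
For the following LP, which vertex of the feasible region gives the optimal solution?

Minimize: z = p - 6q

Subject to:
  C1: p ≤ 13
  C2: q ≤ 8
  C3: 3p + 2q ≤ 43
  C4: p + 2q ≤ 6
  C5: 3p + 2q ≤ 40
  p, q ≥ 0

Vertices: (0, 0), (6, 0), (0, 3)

Evaluate the objective at each vertex of the feasible region:
  z(0, 0) = 0
  z(6, 0) = 6
  z(0, 3) = -18  ←
The minimum is at p = 0, q = 3.

(0, 3)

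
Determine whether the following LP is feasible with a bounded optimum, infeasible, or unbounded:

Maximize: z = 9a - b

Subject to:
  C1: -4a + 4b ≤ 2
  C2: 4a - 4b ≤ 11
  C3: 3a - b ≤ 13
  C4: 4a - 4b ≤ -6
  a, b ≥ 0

Infeasible (no feasible solution exists)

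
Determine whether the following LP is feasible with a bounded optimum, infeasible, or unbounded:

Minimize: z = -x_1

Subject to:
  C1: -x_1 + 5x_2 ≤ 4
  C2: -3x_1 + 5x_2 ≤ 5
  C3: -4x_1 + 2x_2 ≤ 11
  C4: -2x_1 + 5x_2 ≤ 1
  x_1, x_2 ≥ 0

Unbounded (objective can decrease without bound)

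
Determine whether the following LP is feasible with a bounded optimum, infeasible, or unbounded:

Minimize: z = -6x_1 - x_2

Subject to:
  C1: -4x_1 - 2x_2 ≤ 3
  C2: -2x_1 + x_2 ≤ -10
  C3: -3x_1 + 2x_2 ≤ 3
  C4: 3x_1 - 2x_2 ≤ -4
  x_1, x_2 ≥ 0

Infeasible (no feasible solution exists)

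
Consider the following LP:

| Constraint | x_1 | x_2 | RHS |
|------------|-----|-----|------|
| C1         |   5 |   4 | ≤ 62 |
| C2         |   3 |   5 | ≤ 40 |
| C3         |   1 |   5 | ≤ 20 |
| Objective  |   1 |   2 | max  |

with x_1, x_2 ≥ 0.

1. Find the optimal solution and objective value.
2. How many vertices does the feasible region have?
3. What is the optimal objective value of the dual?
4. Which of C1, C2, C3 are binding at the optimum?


1. x_1 = 10, x_2 = 2, z = 14
2. 5
3. 14
4. C2, C3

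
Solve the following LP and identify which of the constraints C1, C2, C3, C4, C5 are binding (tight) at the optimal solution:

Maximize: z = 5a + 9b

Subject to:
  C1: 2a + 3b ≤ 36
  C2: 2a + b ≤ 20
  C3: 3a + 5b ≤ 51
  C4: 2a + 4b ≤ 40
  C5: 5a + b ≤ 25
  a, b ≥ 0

At a = 2, b = 9, compute slack b - a·x for each constraint:
  C1: 36 − 31 = 5  (slack)
  C2: 20 − 13 = 7  (slack)
  C3: 51 − 51 = 0  (binding)
  C4: 40 − 40 = 0  (binding)
  C5: 25 − 19 = 6  (slack)

Optimal: a = 2, b = 9
Binding: C3, C4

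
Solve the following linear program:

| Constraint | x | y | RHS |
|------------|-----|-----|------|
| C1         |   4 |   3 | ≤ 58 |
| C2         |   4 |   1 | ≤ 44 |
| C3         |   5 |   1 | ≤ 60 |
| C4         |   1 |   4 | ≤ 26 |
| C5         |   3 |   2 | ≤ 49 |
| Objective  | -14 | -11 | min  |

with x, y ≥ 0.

Evaluate the objective at each vertex of the feasible region:
  z(0, 0) = 0
  z(11, 0) = -154
  z(10, 4) = -184  ←
  z(0, 6.5) = -71.5
The minimum is at x = 10, y = 4.

x = 10, y = 4, z = -184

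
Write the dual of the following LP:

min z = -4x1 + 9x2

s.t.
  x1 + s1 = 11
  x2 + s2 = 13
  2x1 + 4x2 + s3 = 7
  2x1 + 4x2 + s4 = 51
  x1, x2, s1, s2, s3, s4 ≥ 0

Primal min cᵀx s.t. Ax ≤ b, x ≥ 0  →  Dual max −bᵀy s.t. Aᵀy ≥ −c, y ≥ 0.

Maximize: z = -11y1 - 13y2 - 7y3 - 51y4

Subject to:
  y1 + 2y3 + 2y4 ≥ 4
  y2 + 4y3 + 4y4 ≥ -9
  y1, y2, y3, y4 ≥ 0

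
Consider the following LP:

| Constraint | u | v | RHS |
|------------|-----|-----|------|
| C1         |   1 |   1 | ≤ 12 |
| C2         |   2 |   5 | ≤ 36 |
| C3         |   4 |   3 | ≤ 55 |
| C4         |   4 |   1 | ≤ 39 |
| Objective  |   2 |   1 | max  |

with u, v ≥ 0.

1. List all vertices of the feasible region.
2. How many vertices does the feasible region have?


1. (0, 0), (9.75, 0), (9, 3), (8, 4), (0, 7.2)
2. 5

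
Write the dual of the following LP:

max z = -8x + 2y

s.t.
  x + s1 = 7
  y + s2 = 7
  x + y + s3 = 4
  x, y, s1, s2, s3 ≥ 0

Primal max cᵀx s.t. Ax ≤ b, x ≥ 0  →  Dual min bᵀy s.t. Aᵀy ≥ c, y ≥ 0.

Minimize: z = 7y1 + 7y2 + 4y3

Subject to:
  y1 + y3 ≥ -8
  y2 + y3 ≥ 2
  y1, y2, y3 ≥ 0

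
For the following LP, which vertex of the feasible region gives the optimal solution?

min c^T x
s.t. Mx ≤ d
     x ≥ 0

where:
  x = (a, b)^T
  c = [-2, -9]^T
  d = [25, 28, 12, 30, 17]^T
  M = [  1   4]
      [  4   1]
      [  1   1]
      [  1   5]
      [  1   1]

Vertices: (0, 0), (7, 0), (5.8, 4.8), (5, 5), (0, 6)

Evaluate the objective at each vertex of the feasible region:
  z(0, 0) = 0
  z(7, 0) = -14
  z(5.8, 4.8) = -54.8
  z(5, 5) = -55  ←
  z(0, 6) = -54
The minimum is at a = 5, b = 5.

(5, 5)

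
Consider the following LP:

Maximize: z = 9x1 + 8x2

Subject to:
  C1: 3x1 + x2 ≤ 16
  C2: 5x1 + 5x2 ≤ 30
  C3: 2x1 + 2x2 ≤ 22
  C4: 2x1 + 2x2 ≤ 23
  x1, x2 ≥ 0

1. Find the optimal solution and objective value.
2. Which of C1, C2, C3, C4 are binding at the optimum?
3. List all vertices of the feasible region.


1. x1 = 5, x2 = 1, z = 53
2. C1, C2
3. (0, 0), (5.333, 0), (5, 1), (0, 6)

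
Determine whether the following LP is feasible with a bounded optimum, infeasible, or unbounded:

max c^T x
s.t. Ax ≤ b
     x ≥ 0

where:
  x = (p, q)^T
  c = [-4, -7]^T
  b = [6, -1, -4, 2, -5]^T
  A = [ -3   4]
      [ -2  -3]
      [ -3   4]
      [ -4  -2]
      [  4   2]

Infeasible (no feasible solution exists)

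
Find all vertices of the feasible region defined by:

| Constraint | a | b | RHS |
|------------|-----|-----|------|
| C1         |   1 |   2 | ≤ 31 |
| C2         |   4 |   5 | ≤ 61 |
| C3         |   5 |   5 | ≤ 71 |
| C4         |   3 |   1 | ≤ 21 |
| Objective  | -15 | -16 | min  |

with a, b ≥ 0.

(0, 0), (7, 0), (4, 9), (0, 12.2)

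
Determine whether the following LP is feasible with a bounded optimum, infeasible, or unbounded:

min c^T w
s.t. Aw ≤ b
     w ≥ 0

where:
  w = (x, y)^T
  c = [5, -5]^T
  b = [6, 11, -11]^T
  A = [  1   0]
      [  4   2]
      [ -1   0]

Infeasible (no feasible solution exists)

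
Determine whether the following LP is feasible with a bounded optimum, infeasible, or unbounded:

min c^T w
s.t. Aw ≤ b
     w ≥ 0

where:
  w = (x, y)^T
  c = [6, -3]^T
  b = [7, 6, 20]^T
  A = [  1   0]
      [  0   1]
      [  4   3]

Feasible with a bounded optimal solution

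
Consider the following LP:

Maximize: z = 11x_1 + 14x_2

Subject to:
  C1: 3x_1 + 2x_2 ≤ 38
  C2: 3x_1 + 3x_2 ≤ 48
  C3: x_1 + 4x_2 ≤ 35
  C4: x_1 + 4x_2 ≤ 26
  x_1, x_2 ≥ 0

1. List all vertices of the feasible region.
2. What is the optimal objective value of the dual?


1. (0, 0), (12.67, 0), (10, 4), (0, 6.5)
2. 166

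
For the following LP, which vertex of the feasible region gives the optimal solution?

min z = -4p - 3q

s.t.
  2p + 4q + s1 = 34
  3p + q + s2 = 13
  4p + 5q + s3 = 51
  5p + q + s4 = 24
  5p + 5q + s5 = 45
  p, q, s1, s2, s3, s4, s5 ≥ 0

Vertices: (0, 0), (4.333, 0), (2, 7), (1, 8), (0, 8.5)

Evaluate the objective at each vertex of the feasible region:
  z(0, 0) = 0
  z(4.333, 0) = -17.33
  z(2, 7) = -29  ←
  z(1, 8) = -28
  z(0, 8.5) = -25.5
The minimum is at p = 2, q = 7.

(2, 7)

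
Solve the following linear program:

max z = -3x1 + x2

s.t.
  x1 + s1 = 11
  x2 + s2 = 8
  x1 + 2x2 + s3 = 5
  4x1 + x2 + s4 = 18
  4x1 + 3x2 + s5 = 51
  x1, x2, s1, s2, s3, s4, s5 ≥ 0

Evaluate the objective at each vertex of the feasible region:
  z(0, 0) = 0
  z(4.5, 0) = -13.5
  z(4.429, 0.2857) = -13
  z(0, 2.5) = 2.5  ←
The maximum is at x1 = 0, x2 = 2.5.

x1 = 0, x2 = 2.5, z = 2.5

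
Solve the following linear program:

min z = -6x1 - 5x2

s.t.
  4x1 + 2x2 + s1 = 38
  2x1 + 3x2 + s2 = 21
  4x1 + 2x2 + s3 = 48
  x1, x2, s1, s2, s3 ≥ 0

Evaluate the objective at each vertex of the feasible region:
  z(0, 0) = 0
  z(9.5, 0) = -57
  z(9, 1) = -59  ←
  z(0, 7) = -35
The minimum is at x1 = 9, x2 = 1.

x1 = 9, x2 = 1, z = -59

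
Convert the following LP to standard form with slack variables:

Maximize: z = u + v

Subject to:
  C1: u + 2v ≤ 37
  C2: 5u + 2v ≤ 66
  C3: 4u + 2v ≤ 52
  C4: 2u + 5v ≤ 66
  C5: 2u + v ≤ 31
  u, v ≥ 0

max z = u + v

s.t.
  u + 2v + s1 = 37
  5u + 2v + s2 = 66
  4u + 2v + s3 = 52
  2u + 5v + s4 = 66
  2u + v + s5 = 31
  u, v, s1, s2, s3, s4, s5 ≥ 0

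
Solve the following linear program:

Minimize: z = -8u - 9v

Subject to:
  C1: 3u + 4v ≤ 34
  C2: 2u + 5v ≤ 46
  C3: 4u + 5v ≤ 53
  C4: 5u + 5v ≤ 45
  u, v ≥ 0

Evaluate the objective at each vertex of the feasible region:
  z(0, 0) = 0
  z(9, 0) = -72
  z(2, 7) = -79  ←
  z(0, 8.5) = -76.5
The minimum is at u = 2, v = 7.

u = 2, v = 7, z = -79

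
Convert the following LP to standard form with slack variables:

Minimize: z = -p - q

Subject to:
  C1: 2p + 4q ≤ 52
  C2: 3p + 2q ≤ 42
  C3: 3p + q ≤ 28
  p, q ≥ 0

min z = -p - q

s.t.
  2p + 4q + s1 = 52
  3p + 2q + s2 = 42
  3p + q + s3 = 28
  p, q, s1, s2, s3 ≥ 0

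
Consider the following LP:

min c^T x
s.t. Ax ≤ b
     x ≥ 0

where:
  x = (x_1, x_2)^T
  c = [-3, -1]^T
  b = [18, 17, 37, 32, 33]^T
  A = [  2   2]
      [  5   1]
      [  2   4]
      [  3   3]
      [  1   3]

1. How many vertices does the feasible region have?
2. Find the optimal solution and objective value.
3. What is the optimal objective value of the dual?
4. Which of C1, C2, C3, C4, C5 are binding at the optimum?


1. 4
2. x_1 = 2, x_2 = 7, z = -13
3. -13
4. C1, C2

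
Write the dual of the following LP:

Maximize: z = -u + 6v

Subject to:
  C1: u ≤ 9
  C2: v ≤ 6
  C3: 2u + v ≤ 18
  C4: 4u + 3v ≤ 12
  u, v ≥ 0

Primal max cᵀx s.t. Ax ≤ b, x ≥ 0  →  Dual min bᵀy s.t. Aᵀy ≥ c, y ≥ 0.

Minimize: z = 9y1 + 6y2 + 18y3 + 12y4

Subject to:
  y1 + 2y3 + 4y4 ≥ -1
  y2 + y3 + 3y4 ≥ 6
  y1, y2, y3, y4 ≥ 0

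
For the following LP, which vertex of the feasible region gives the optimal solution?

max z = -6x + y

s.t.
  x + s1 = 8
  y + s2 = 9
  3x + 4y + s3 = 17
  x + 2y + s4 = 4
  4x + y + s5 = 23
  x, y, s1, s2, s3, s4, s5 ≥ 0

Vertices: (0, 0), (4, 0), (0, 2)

Evaluate the objective at each vertex of the feasible region:
  z(0, 0) = 0
  z(4, 0) = -24
  z(0, 2) = 2  ←
The maximum is at x = 0, y = 2.

(0, 2)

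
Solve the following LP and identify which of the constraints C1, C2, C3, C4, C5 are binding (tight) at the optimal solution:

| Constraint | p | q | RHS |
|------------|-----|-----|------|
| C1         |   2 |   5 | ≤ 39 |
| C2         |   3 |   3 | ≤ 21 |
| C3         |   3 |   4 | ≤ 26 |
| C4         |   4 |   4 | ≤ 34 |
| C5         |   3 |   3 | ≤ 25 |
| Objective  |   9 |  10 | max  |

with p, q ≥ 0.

At p = 2, q = 5, compute slack b - a·x for each constraint:
  C1: 39 − 29 = 10  (slack)
  C2: 21 − 21 = 0  (binding)
  C3: 26 − 26 = 0  (binding)
  C4: 34 − 28 = 6  (slack)
  C5: 25 − 21 = 4  (slack)

Optimal: p = 2, q = 5
Binding: C2, C3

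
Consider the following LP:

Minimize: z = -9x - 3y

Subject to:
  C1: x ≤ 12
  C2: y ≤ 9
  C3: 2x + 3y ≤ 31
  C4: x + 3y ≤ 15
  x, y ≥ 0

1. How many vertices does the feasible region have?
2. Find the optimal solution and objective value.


1. 4
2. x = 12, y = 1, z = -111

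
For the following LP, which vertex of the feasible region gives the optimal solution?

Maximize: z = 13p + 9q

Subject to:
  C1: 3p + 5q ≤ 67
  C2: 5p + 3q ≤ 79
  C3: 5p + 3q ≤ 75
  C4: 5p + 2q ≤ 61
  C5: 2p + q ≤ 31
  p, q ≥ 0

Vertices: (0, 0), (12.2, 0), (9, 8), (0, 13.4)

Evaluate the objective at each vertex of the feasible region:
  z(0, 0) = 0
  z(12.2, 0) = 158.6
  z(9, 8) = 189  ←
  z(0, 13.4) = 120.6
The maximum is at p = 9, q = 8.

(9, 8)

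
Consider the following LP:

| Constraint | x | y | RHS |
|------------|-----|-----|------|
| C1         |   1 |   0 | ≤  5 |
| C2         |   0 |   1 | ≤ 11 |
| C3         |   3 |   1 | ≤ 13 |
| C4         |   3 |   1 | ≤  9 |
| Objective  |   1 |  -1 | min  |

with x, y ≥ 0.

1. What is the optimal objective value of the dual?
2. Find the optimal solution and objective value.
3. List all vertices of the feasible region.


1. -9
2. x = 0, y = 9, z = -9
3. (0, 0), (3, 0), (0, 9)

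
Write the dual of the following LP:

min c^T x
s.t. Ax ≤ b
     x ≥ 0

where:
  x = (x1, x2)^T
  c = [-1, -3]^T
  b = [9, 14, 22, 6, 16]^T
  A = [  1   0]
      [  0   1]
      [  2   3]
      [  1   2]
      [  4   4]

Primal min cᵀx s.t. Ax ≤ b, x ≥ 0  →  Dual max −bᵀy s.t. Aᵀy ≥ −c, y ≥ 0.

Maximize: z = -9y1 - 14y2 - 22y3 - 6y4 - 16y5

Subject to:
  y1 + 2y3 + y4 + 4y5 ≥ 1
  y2 + 3y3 + 2y4 + 4y5 ≥ 3
  y1, y2, y3, y4, y5 ≥ 0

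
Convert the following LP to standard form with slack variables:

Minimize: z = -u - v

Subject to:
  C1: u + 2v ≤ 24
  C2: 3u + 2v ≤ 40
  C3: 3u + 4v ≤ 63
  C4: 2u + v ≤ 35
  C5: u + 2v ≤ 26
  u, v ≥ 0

min z = -u - v

s.t.
  u + 2v + s1 = 24
  3u + 2v + s2 = 40
  3u + 4v + s3 = 63
  2u + v + s4 = 35
  u + 2v + s5 = 26
  u, v, s1, s2, s3, s4, s5 ≥ 0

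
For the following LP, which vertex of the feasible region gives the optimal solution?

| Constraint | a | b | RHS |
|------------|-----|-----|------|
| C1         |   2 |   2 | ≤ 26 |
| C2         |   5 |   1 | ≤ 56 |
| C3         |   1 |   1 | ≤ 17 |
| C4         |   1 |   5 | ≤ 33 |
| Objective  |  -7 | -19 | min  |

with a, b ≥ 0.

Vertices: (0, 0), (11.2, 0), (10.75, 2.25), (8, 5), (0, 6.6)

Evaluate the objective at each vertex of the feasible region:
  z(0, 0) = 0
  z(11.2, 0) = -78.4
  z(10.75, 2.25) = -118
  z(8, 5) = -151  ←
  z(0, 6.6) = -125.4
The minimum is at a = 8, b = 5.

(8, 5)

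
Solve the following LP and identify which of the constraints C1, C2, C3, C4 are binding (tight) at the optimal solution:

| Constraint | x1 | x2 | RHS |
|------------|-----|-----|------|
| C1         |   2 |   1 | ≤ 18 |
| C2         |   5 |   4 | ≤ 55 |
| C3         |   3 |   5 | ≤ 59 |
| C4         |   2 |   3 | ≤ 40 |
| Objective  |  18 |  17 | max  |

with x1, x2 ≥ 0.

At x1 = 3, x2 = 10, compute slack b - a·x for each constraint:
  C1: 18 − 16 = 2  (slack)
  C2: 55 − 55 = 0  (binding)
  C3: 59 − 59 = 0  (binding)
  C4: 40 − 36 = 4  (slack)

Optimal: x1 = 3, x2 = 10
Binding: C2, C3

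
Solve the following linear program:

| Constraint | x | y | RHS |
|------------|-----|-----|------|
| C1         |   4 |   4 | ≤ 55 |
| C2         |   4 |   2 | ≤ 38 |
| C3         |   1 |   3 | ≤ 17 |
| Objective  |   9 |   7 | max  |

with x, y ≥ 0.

Evaluate the objective at each vertex of the feasible region:
  z(0, 0) = 0
  z(9.5, 0) = 85.5
  z(8, 3) = 93  ←
  z(0, 5.667) = 39.67
The maximum is at x = 8, y = 3.

x = 8, y = 3, z = 93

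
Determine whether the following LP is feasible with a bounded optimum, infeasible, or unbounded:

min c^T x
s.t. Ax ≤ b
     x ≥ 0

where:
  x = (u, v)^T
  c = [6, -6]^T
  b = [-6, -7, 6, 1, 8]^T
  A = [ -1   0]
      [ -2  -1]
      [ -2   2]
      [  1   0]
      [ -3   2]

Infeasible (no feasible solution exists)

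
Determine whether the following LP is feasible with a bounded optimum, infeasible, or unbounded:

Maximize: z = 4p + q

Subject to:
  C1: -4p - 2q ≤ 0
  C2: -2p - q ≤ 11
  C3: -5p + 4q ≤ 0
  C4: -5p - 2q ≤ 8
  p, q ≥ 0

Unbounded (objective can increase without bound)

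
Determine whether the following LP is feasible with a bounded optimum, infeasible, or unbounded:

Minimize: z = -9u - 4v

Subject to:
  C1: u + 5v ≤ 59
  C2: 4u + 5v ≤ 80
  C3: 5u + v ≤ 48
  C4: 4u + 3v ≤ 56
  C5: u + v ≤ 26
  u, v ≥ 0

Feasible with a bounded optimal solution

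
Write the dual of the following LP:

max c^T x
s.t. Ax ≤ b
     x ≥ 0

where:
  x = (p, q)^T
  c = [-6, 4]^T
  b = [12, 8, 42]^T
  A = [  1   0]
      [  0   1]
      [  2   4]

Primal max cᵀx s.t. Ax ≤ b, x ≥ 0  →  Dual min bᵀy s.t. Aᵀy ≥ c, y ≥ 0.

Minimize: z = 12y1 + 8y2 + 42y3

Subject to:
  y1 + 2y3 ≥ -6
  y2 + 4y3 ≥ 4
  y1, y2, y3 ≥ 0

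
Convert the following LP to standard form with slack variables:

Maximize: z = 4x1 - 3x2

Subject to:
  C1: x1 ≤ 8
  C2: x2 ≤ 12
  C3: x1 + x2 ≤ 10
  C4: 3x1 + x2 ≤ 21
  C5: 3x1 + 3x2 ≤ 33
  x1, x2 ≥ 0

max z = 4x1 - 3x2

s.t.
  x1 + s1 = 8
  x2 + s2 = 12
  x1 + x2 + s3 = 10
  3x1 + x2 + s4 = 21
  3x1 + 3x2 + s5 = 33
  x1, x2, s1, s2, s3, s4, s5 ≥ 0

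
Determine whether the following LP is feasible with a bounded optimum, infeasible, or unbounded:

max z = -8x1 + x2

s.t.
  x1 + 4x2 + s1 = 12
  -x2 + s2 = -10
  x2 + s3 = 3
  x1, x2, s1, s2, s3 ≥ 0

Infeasible (no feasible solution exists)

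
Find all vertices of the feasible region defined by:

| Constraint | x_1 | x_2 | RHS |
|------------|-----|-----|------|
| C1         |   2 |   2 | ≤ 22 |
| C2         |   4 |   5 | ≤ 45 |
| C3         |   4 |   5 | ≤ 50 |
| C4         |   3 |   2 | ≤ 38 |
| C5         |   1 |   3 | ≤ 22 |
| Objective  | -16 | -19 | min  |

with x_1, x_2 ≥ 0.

(0, 0), (11, 0), (10, 1), (3.571, 6.143), (0, 7.333)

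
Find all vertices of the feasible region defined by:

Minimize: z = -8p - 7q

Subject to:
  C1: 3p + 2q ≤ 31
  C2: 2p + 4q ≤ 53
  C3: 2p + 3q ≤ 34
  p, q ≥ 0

(0, 0), (10.33, 0), (5, 8), (0, 11.33)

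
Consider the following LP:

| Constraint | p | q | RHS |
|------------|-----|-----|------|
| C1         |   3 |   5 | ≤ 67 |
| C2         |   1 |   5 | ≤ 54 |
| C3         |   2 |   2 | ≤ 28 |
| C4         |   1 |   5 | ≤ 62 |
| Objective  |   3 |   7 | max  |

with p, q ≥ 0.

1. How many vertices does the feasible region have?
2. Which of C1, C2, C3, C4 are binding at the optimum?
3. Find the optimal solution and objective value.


1. 4
2. C2, C3
3. p = 4, q = 10, z = 82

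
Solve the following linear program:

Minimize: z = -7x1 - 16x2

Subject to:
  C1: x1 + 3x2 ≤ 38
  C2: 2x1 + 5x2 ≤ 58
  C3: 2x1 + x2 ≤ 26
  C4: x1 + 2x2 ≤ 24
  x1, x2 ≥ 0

Evaluate the objective at each vertex of the feasible region:
  z(0, 0) = 0
  z(13, 0) = -91
  z(9.333, 7.333) = -182.7
  z(4, 10) = -188  ←
  z(0, 11.6) = -185.6
The minimum is at x1 = 4, x2 = 10.

x1 = 4, x2 = 10, z = -188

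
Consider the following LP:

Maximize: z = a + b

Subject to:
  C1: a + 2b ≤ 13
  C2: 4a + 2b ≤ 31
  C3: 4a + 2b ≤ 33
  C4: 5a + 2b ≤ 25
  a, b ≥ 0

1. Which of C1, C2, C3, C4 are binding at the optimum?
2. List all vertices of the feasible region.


1. C1, C4
2. (0, 0), (5, 0), (3, 5), (0, 6.5)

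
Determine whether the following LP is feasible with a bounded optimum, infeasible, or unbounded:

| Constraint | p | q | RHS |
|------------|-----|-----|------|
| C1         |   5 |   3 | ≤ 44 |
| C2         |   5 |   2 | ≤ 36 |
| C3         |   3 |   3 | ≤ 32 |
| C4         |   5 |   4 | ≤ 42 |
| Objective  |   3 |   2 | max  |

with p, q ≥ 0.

Feasible with a bounded optimal solution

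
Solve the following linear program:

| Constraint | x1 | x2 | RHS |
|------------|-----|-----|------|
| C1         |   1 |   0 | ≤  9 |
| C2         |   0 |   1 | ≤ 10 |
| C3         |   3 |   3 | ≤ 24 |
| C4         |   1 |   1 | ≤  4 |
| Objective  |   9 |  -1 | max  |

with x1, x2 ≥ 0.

Evaluate the objective at each vertex of the feasible region:
  z(0, 0) = 0
  z(4, 0) = 36  ←
  z(0, 4) = -4
The maximum is at x1 = 4, x2 = 0.

x1 = 4, x2 = 0, z = 36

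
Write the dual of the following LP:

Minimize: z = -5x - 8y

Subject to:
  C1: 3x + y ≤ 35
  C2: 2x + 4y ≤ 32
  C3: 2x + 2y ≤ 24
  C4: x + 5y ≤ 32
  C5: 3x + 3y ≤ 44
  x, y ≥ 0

Primal min cᵀx s.t. Ax ≤ b, x ≥ 0  →  Dual max −bᵀy s.t. Aᵀy ≥ −c, y ≥ 0.

Maximize: z = -35y1 - 32y2 - 24y3 - 32y4 - 44y5

Subject to:
  3y1 + 2y2 + 2y3 + y4 + 3y5 ≥ 5
  y1 + 4y2 + 2y3 + 5y4 + 3y5 ≥ 8
  y1, y2, y3, y4, y5 ≥ 0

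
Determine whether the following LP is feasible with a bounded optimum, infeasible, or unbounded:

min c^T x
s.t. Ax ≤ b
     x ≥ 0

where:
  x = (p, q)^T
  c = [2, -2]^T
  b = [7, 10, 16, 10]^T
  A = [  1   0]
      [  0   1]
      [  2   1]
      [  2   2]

Feasible with a bounded optimal solution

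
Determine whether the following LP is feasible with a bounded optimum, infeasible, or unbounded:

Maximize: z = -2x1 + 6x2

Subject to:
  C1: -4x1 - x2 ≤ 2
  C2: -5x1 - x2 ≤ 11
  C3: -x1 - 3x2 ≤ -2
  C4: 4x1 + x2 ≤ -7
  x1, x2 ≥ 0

Infeasible (no feasible solution exists)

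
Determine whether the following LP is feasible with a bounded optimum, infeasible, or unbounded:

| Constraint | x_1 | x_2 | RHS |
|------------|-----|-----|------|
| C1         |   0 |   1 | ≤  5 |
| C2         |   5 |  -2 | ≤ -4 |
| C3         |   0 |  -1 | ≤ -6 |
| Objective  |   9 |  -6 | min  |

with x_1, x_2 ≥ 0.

Infeasible (no feasible solution exists)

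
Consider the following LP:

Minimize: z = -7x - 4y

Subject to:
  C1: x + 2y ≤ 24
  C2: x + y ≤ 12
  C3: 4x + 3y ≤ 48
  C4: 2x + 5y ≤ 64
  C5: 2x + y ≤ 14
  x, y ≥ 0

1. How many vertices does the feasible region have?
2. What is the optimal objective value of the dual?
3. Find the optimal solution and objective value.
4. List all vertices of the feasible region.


1. 4
2. -54
3. x = 2, y = 10, z = -54
4. (0, 0), (7, 0), (2, 10), (0, 12)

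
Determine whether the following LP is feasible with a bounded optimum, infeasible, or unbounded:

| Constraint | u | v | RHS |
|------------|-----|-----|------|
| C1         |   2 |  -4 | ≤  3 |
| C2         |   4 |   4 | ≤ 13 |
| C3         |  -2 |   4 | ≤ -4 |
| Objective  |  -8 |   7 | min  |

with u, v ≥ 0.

Infeasible (no feasible solution exists)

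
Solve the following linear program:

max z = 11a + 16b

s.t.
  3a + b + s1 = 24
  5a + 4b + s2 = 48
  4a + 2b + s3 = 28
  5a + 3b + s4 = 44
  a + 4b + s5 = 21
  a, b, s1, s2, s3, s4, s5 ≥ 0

Evaluate the objective at each vertex of the feasible region:
  z(0, 0) = 0
  z(7, 0) = 77
  z(5, 4) = 119  ←
  z(0, 5.25) = 84
The maximum is at a = 5, b = 4.

a = 5, b = 4, z = 119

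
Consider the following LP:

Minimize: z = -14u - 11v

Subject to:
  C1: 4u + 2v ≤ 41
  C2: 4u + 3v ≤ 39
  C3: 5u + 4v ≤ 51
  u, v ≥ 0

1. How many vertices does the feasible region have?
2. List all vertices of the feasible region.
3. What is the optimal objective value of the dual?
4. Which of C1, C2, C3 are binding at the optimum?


1. 4
2. (0, 0), (9.75, 0), (3, 9), (0, 12.75)
3. -141
4. C2, C3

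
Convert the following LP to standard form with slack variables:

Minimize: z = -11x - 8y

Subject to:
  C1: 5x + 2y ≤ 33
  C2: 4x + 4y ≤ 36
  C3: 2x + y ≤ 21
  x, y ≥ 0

min z = -11x - 8y

s.t.
  5x + 2y + s1 = 33
  4x + 4y + s2 = 36
  2x + y + s3 = 21
  x, y, s1, s2, s3 ≥ 0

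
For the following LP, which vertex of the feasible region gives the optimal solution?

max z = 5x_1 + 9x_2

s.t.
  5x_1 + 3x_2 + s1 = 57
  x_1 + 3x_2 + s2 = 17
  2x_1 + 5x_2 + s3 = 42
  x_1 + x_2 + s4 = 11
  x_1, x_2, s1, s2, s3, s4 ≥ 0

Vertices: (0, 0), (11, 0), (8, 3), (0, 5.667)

Evaluate the objective at each vertex of the feasible region:
  z(0, 0) = 0
  z(11, 0) = 55
  z(8, 3) = 67  ←
  z(0, 5.667) = 51
The maximum is at x_1 = 8, x_2 = 3.

(8, 3)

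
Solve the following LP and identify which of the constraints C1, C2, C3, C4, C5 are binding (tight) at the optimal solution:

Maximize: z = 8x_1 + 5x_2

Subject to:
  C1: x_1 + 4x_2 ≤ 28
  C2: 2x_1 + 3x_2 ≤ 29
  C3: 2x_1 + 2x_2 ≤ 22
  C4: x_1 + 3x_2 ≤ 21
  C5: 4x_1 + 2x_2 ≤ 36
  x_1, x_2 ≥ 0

At x_1 = 7, x_2 = 4, compute slack b - a·x for each constraint:
  C1: 28 − 23 = 5  (slack)
  C2: 29 − 26 = 3  (slack)
  C3: 22 − 22 = 0  (binding)
  C4: 21 − 19 = 2  (slack)
  C5: 36 − 36 = 0  (binding)

Optimal: x_1 = 7, x_2 = 4
Binding: C3, C5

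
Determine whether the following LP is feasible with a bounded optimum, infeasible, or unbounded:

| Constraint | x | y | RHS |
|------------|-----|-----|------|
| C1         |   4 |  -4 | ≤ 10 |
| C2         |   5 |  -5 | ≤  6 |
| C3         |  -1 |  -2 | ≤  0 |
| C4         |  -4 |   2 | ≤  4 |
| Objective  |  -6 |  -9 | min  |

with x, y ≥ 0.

Unbounded (objective can decrease without bound)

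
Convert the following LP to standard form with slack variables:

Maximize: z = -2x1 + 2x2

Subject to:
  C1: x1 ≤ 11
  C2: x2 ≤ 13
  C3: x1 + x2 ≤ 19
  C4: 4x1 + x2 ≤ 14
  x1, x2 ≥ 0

max z = -2x1 + 2x2

s.t.
  x1 + s1 = 11
  x2 + s2 = 13
  x1 + x2 + s3 = 19
  4x1 + x2 + s4 = 14
  x1, x2, s1, s2, s3, s4 ≥ 0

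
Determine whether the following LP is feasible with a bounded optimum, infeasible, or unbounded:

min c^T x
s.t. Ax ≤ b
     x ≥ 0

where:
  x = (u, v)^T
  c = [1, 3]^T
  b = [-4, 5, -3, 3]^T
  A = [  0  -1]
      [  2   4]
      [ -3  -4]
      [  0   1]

Infeasible (no feasible solution exists)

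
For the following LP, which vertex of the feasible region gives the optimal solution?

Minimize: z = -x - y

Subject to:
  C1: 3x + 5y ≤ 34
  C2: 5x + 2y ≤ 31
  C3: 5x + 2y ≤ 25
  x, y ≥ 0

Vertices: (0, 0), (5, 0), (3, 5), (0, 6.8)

Evaluate the objective at each vertex of the feasible region:
  z(0, 0) = 0
  z(5, 0) = -5
  z(3, 5) = -8  ←
  z(0, 6.8) = -6.8
The minimum is at x = 3, y = 5.

(3, 5)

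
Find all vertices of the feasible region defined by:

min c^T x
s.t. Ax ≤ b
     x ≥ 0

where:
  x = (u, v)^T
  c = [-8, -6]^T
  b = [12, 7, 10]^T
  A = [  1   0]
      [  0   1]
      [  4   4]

(0, 0), (2.5, 0), (0, 2.5)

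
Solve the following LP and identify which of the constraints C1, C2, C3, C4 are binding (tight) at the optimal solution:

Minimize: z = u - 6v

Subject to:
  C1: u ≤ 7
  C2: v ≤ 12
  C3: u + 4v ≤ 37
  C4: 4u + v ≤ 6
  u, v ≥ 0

At u = 0, v = 6, compute slack b - a·x for each constraint:
  C1: 7 − 0 = 7  (slack)
  C2: 12 − 6 = 6  (slack)
  C3: 37 − 24 = 13  (slack)
  C4: 6 − 6 = 0  (binding)

Optimal: u = 0, v = 6
Binding: C4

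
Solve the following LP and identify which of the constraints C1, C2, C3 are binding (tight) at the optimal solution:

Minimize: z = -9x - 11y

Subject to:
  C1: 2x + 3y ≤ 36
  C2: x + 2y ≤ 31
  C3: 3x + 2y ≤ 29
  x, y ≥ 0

At x = 3, y = 10, compute slack b - a·x for each constraint:
  C1: 36 − 36 = 0  (binding)
  C2: 31 − 23 = 8  (slack)
  C3: 29 − 29 = 0  (binding)

Optimal: x = 3, y = 10
Binding: C1, C3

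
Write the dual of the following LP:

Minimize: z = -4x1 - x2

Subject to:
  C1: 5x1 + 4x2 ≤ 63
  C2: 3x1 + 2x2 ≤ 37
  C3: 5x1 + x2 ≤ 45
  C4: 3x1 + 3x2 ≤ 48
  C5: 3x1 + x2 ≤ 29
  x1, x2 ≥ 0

Primal min cᵀx s.t. Ax ≤ b, x ≥ 0  →  Dual max −bᵀy s.t. Aᵀy ≥ −c, y ≥ 0.

Maximize: z = -63y1 - 37y2 - 45y3 - 48y4 - 29y5

Subject to:
  5y1 + 3y2 + 5y3 + 3y4 + 3y5 ≥ 4
  4y1 + 2y2 + y3 + 3y4 + y5 ≥ 1
  y1, y2, y3, y4, y5 ≥ 0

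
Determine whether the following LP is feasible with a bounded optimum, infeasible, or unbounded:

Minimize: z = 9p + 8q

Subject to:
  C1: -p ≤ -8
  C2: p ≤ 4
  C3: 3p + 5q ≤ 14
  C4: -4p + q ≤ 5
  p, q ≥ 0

Infeasible (no feasible solution exists)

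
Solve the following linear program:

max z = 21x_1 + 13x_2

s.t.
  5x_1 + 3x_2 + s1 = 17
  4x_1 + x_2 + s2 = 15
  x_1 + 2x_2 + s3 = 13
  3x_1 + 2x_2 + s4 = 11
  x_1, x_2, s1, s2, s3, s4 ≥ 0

Evaluate the objective at each vertex of the feasible region:
  z(0, 0) = 0
  z(3.4, 0) = 71.4
  z(1, 4) = 73  ←
  z(0, 5.5) = 71.5
The maximum is at x_1 = 1, x_2 = 4.

x_1 = 1, x_2 = 4, z = 73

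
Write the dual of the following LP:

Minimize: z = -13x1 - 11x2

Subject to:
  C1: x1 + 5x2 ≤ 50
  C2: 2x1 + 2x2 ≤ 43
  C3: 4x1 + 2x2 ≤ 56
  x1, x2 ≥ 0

Primal min cᵀx s.t. Ax ≤ b, x ≥ 0  →  Dual max −bᵀy s.t. Aᵀy ≥ −c, y ≥ 0.

Maximize: z = -50y1 - 43y2 - 56y3

Subject to:
  y1 + 2y2 + 4y3 ≥ 13
  5y1 + 2y2 + 2y3 ≥ 11
  y1, y2, y3 ≥ 0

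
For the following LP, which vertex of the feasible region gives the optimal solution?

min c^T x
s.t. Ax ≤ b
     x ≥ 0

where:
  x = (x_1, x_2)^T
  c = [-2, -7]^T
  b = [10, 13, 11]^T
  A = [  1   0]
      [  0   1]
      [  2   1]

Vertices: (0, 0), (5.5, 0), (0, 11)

Evaluate the objective at each vertex of the feasible region:
  z(0, 0) = 0
  z(5.5, 0) = -11
  z(0, 11) = -77  ←
The minimum is at x_1 = 0, x_2 = 11.

(0, 11)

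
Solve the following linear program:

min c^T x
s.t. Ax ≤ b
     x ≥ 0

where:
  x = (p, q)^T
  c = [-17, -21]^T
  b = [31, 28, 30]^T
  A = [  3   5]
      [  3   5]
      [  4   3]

Evaluate the objective at each vertex of the feasible region:
  z(0, 0) = 0
  z(7.5, 0) = -127.5
  z(6, 2) = -144  ←
  z(0, 5.6) = -117.6
The minimum is at p = 6, q = 2.

p = 6, q = 2, z = -144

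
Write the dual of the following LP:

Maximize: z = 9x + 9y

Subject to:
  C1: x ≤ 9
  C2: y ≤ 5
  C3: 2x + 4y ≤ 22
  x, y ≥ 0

Primal max cᵀx s.t. Ax ≤ b, x ≥ 0  →  Dual min bᵀy s.t. Aᵀy ≥ c, y ≥ 0.

Minimize: z = 9y1 + 5y2 + 22y3

Subject to:
  y1 + 2y3 ≥ 9
  y2 + 4y3 ≥ 9
  y1, y2, y3 ≥ 0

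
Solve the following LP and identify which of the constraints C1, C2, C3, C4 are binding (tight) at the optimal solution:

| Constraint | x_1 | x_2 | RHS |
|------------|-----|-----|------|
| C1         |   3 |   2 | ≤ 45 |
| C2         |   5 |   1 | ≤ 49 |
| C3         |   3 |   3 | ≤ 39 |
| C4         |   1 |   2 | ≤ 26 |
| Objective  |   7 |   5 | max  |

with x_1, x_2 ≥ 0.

At x_1 = 9, x_2 = 4, compute slack b - a·x for each constraint:
  C1: 45 − 35 = 10  (slack)
  C2: 49 − 49 = 0  (binding)
  C3: 39 − 39 = 0  (binding)
  C4: 26 − 17 = 9  (slack)

Optimal: x_1 = 9, x_2 = 4
Binding: C2, C3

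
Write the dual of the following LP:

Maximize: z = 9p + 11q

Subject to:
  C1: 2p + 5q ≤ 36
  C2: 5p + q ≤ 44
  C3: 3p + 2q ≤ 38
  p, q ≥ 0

Primal max cᵀx s.t. Ax ≤ b, x ≥ 0  →  Dual min bᵀy s.t. Aᵀy ≥ c, y ≥ 0.

Minimize: z = 36y1 + 44y2 + 38y3

Subject to:
  2y1 + 5y2 + 3y3 ≥ 9
  5y1 + y2 + 2y3 ≥ 11
  y1, y2, y3 ≥ 0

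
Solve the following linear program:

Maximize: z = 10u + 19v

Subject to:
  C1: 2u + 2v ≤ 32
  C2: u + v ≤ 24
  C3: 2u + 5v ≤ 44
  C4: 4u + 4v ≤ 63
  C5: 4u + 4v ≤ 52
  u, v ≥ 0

Evaluate the objective at each vertex of the feasible region:
  z(0, 0) = 0
  z(13, 0) = 130
  z(7, 6) = 184  ←
  z(0, 8.8) = 167.2
The maximum is at u = 7, v = 6.

u = 7, v = 6, z = 184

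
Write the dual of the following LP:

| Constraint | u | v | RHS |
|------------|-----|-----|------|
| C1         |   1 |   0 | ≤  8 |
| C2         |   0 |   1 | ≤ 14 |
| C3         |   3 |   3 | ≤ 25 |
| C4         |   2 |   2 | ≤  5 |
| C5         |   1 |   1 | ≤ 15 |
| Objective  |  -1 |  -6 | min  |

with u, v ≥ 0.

Primal min cᵀx s.t. Ax ≤ b, x ≥ 0  →  Dual max −bᵀy s.t. Aᵀy ≥ −c, y ≥ 0.

Maximize: z = -8y1 - 14y2 - 25y3 - 5y4 - 15y5

Subject to:
  y1 + 3y3 + 2y4 + y5 ≥ 1
  y2 + 3y3 + 2y4 + y5 ≥ 6
  y1, y2, y3, y4, y5 ≥ 0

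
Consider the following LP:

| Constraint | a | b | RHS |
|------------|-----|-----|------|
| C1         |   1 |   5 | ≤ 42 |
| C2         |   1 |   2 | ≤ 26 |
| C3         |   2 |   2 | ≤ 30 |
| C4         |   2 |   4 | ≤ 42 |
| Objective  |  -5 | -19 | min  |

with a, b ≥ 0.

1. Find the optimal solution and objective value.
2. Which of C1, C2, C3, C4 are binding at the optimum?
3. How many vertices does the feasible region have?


1. a = 7, b = 7, z = -168
2. C1, C4
3. 5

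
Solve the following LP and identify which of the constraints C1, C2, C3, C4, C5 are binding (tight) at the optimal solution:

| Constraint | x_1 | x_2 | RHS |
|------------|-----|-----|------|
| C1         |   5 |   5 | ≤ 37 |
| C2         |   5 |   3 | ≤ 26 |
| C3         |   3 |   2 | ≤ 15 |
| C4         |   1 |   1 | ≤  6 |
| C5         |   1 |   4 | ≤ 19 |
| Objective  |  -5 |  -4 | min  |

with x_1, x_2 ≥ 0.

At x_1 = 3, x_2 = 3, compute slack b - a·x for each constraint:
  C1: 37 − 30 = 7  (slack)
  C2: 26 − 24 = 2  (slack)
  C3: 15 − 15 = 0  (binding)
  C4: 6 − 6 = 0  (binding)
  C5: 19 − 15 = 4  (slack)

Optimal: x_1 = 3, x_2 = 3
Binding: C3, C4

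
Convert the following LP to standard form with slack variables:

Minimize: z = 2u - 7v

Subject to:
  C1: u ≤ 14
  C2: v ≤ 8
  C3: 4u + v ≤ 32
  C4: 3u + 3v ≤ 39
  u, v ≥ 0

min z = 2u - 7v

s.t.
  u + s1 = 14
  v + s2 = 8
  4u + v + s3 = 32
  3u + 3v + s4 = 39
  u, v, s1, s2, s3, s4 ≥ 0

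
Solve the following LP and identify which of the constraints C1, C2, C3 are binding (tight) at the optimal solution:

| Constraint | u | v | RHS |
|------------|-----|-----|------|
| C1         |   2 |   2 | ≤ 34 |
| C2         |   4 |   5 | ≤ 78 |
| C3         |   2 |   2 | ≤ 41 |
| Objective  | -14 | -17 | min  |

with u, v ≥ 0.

At u = 7, v = 10, compute slack b - a·x for each constraint:
  C1: 34 − 34 = 0  (binding)
  C2: 78 − 78 = 0  (binding)
  C3: 41 − 34 = 7  (slack)

Optimal: u = 7, v = 10
Binding: C1, C2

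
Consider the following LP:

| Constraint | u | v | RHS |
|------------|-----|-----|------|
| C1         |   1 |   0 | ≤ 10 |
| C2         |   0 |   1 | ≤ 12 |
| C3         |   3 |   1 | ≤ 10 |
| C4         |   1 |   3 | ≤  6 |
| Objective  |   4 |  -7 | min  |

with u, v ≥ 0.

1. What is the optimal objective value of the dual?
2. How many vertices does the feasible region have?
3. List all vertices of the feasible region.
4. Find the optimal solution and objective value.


1. -14
2. 4
3. (0, 0), (3.333, 0), (3, 1), (0, 2)
4. u = 0, v = 2, z = -14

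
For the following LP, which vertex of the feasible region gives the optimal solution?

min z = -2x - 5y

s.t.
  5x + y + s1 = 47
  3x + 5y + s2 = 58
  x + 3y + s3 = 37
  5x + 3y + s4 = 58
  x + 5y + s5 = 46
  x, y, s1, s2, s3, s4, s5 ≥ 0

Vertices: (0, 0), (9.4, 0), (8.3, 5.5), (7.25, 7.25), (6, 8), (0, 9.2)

Evaluate the objective at each vertex of the feasible region:
  z(0, 0) = 0
  z(9.4, 0) = -18.8
  z(8.3, 5.5) = -44.1
  z(7.25, 7.25) = -50.75
  z(6, 8) = -52  ←
  z(0, 9.2) = -46
The minimum is at x = 6, y = 8.

(6, 8)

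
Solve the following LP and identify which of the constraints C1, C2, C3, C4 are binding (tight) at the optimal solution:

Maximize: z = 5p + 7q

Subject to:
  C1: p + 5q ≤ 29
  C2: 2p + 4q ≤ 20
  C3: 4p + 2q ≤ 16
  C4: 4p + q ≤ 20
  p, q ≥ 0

At p = 2, q = 4, compute slack b - a·x for each constraint:
  C1: 29 − 22 = 7  (slack)
  C2: 20 − 20 = 0  (binding)
  C3: 16 − 16 = 0  (binding)
  C4: 20 − 12 = 8  (slack)

Optimal: p = 2, q = 4
Binding: C2, C3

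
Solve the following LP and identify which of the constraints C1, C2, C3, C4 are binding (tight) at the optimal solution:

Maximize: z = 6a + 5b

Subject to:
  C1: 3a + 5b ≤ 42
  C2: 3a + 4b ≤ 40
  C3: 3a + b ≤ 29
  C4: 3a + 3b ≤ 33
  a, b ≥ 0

At a = 9, b = 2, compute slack b - a·x for each constraint:
  C1: 42 − 37 = 5  (slack)
  C2: 40 − 35 = 5  (slack)
  C3: 29 − 29 = 0  (binding)
  C4: 33 − 33 = 0  (binding)

Optimal: a = 9, b = 2
Binding: C3, C4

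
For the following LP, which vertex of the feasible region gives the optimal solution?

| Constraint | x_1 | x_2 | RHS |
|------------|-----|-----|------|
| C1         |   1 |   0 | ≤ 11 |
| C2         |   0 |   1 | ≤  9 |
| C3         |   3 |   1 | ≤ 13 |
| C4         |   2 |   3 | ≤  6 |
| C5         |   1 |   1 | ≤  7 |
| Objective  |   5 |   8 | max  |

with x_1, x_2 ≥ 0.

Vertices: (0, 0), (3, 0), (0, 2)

Evaluate the objective at each vertex of the feasible region:
  z(0, 0) = 0
  z(3, 0) = 15
  z(0, 2) = 16  ←
The maximum is at x_1 = 0, x_2 = 2.

(0, 2)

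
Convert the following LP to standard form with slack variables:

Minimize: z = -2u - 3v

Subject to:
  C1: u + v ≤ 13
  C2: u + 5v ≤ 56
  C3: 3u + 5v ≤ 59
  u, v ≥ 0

min z = -2u - 3v

s.t.
  u + v + s1 = 13
  u + 5v + s2 = 56
  3u + 5v + s3 = 59
  u, v, s1, s2, s3 ≥ 0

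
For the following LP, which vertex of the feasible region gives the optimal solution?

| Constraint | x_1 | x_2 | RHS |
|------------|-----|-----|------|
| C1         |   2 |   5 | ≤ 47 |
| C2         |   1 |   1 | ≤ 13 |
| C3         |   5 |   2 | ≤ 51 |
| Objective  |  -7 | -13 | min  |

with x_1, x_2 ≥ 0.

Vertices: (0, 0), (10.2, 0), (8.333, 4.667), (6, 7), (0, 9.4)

Evaluate the objective at each vertex of the feasible region:
  z(0, 0) = 0
  z(10.2, 0) = -71.4
  z(8.333, 4.667) = -119
  z(6, 7) = -133  ←
  z(0, 9.4) = -122.2
The minimum is at x_1 = 6, x_2 = 7.

(6, 7)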